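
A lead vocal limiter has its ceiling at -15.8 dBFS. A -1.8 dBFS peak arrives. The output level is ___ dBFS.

A brickwall limiter is an ∞:1 compressor: any input above the ceiling is clamped to -15.8 dBFS.

-15.8 dBFS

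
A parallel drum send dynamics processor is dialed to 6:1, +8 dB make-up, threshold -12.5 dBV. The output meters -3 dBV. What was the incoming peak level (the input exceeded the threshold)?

Stripping the +8 dB make-up gives -11 dBV at the gain stage.
The compressed level sits -11 − (-12.5) = 1.5 dB over threshold.
Undo the ratio: input overshoot = 1.5 × 6 = 9 dB, giving input = -3.5 dBV.

-3.5 dBV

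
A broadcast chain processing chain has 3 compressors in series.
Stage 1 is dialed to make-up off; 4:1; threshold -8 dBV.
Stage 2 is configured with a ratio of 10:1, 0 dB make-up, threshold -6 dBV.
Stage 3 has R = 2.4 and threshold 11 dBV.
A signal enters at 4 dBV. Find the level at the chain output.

-5.9 dBV

Stage 1: 4 dBV is 12 dB over -8 dBV; at 4:1 that becomes 3 dB over, giving -5 dBV.
Stage 2: -5 dBV is 1 dB over -6 dBV; at 10:1 that becomes 0.1 dB over, giving -5.9 dBV.
Stage 3: -5.9 dBV is at or below the 11 dBV threshold — no compression; output -5.9 dBV.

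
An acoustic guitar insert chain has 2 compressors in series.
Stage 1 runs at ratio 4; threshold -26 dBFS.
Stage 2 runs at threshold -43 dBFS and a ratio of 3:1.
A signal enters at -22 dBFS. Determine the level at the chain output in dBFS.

Stage 1: -22 dBFS is 4 dB over -26 dBFS; at 4:1 that becomes 1 dB over, giving -25 dBFS.
Stage 2: 18 dB above -43 dBFS, reduced 3:1 to 6 dB above → -37 dBFS.

-37 dBFS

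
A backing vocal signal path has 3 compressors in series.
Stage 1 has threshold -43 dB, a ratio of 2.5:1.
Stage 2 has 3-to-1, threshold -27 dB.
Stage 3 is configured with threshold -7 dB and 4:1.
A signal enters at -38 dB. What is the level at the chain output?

Stage 1: -38 dB is 5 dB over -43 dB; at 2.5:1 that becomes 2 dB over, giving -41 dB.
Stage 2: -41 dB ≤ -27 dB, so stage 2 doesn't engage; output -41 dB.
Stage 3: below threshold (-41 ≤ -7); passes unchanged; output -41 dB.

-41 dB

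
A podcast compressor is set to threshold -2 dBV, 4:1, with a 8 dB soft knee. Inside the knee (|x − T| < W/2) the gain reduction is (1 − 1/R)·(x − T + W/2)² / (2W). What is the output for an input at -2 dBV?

x − T + W/2 = -2 − (-2) + 4 = 4.
GR = (1 − 1/4) × 4² / 16 = 0.75 × 16 / 16 = 0.75 dB.
Output = -2 − 0.75 = -2.75 dBV.

-2.75 dBV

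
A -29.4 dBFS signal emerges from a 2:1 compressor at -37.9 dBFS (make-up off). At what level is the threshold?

Input is 17 dB above T (since output overshoot × R = input overshoot: (-37.9 − T)·2 = -29.4 − T gives T = -46.4 dBFS).
Check: -46.4 + (-29.4 − (-46.4))/2 = -46.4 + 8.5 = -37.9 dBFS. ✓

-46.4 dBFS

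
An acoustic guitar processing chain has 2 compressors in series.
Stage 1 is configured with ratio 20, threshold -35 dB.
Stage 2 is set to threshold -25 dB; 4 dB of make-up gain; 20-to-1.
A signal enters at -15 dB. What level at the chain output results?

Stage 1: overshoot 20 dB → 20/20 = 1 dB → -34 dB.
Stage 2: -34 dB is at or below the -25 dB threshold — no compression; make-up brings it to -30 dB.

-30 dB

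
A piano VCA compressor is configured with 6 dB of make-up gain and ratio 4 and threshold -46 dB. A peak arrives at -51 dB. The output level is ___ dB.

-45 dB

-51 dB is 5 dB below the -46 dB threshold, so no gain reduction is applied.
Make-up gain adds 6 dB: -51 + 6 = -45 dB.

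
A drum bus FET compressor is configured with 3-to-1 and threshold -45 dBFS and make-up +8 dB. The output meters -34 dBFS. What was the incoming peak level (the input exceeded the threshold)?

Stripping the +8 dB make-up gives -42 dBFS at the gain stage.
That's 3 dB above the -45 dBFS threshold.
Input overshoot = R × output overshoot = 9 dB → input = -45 + 9 = -36 dBFS.

-36 dBFS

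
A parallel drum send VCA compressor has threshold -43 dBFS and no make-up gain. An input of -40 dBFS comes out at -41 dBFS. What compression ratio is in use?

Input overshoot = -40 − (-43) = 3 dB; output overshoot = -41 − (-43) = 2 dB.
Ratio = 3 / 2 = 1.5.

1.5:1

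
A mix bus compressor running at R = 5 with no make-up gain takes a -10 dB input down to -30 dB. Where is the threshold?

-35 dB

Let T be the threshold. Output overshoot = (input overshoot)/R, so -30 − T = (-10 − T)/5.
5·(-30 − T) = -10 − T → 4·T = -150 − (-10) = -140.
T = -140/4 = -35 dB.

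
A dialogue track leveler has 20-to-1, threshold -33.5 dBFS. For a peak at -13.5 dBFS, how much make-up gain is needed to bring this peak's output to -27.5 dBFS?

5 dB

The peak compresses to -33.5 + 20/20 = -32.5 dBFS.
To reach -27.5 dBFS requires -27.5 − (-32.5) = 5 dB of make-up.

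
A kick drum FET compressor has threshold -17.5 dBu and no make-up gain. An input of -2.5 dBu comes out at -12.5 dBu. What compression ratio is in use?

3:1

Input overshoot = -2.5 − (-17.5) = 15 dB; output overshoot = -12.5 − (-17.5) = 5 dB.
Ratio = 15 / 5 = 3.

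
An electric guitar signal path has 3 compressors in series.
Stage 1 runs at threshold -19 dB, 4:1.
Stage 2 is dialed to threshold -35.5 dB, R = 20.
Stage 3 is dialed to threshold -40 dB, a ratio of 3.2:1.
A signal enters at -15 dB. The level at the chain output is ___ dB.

Stage 1: 4 dB above -19 dB, reduced 4:1 to 1 dB above → -18 dB.
Stage 2: 17.5 dB above -35.5 dB, reduced 20:1 to 0.875 dB above → -34.625 dB.
Stage 3: -34.625 dB is 5.375 dB over -40 dB; at 3.2:1 that becomes 1.679688 dB over, giving -38.320312 dB.

-38.320312 dB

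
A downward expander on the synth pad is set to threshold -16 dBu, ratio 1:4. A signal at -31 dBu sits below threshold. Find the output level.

Below threshold, a 1:4 expander applies gain = (4−1)×(T − x) of attenuation.
(4−1) × 15 = 45 dB, so output = -31 − 45 = -76 dBu.

-76 dBu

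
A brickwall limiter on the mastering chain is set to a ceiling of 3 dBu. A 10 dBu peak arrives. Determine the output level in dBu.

The limiter clamps the peak to its 3 dBu ceiling.

3 dBu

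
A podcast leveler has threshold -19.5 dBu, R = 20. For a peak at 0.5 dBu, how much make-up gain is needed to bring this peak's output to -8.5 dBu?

10 dB

Overshoot 20 dB → 20/20 = 1 dB after compression, so the compressed level is -19.5 + 1 = -18.5 dBu.
Make-up = target − compressed = -8.5 − (-18.5) = 10 dB.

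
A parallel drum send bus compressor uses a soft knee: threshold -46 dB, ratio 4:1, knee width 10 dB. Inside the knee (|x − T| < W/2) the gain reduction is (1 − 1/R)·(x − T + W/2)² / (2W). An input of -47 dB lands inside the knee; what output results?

-47.6 dB

x − T + W/2 = -47 − (-46) + 5 = 4.
GR = (1 − 1/4) × 4² / 20 = 0.75 × 16 / 20 = 0.6 dB.
Output = -47 − 0.6 = -47.6 dB.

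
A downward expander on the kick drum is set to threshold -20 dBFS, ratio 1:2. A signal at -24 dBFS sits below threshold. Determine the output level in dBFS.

-28 dBFS

Undershoot = (-20) − (-24) = 4 dB.
At 1:2, that expands to 8 dB under threshold.
Output = -20 − 8 = -28 dBFS.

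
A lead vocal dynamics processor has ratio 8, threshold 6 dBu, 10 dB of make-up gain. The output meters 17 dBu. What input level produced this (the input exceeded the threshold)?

14 dBu

Before make-up, the level was 17 − 10 = 7 dBu.
Post-compression overshoot = 7 − 6 = 1 dB.
Before 8:1 compression the overshoot was 1 × 8 = 8 dB, so input = 6 + 8 = 14 dBu.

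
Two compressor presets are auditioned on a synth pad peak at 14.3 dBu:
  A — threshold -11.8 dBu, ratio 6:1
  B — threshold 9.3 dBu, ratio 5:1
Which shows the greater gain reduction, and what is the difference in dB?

A, by 17.75 dB

A: 26.1 dB over, compressed to 4.35 dB over, so 21.75 dB of GR.
B: 5 dB over, compressed to 1 dB over, so 4 dB of GR.
A applies 17.75 dB more gain reduction.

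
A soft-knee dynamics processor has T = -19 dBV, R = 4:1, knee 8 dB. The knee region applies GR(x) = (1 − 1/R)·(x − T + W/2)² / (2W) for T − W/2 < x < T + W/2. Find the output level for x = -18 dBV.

x − T + W/2 = -18 − (-19) + 4 = 5.
GR = (1 − 1/4) × 5² / 16 = 0.75 × 25 / 16 = 1.171875 dB.
Output = -18 − 1.171875 = -19.171875 dBV.

-19.171875 dBV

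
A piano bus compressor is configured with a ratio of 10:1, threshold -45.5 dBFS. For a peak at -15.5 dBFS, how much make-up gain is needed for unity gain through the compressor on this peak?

27 dB

The peak compresses to -45.5 + 30/10 = -42.5 dBFS.
To reach -15.5 dBFS requires -15.5 − (-42.5) = 27 dB of make-up.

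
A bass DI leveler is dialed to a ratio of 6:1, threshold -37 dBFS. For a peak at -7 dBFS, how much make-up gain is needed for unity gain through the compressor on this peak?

Without make-up, output = threshold + overshoot/6 = -37 + 5 = -32 dBFS.
Gap to target: 25 dB.

25 dB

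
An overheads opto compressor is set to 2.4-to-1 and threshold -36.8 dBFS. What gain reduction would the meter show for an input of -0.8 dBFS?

21 dB

-0.8 dBFS exceeds the threshold by 36 dB.
A 2.4:1 ratio leaves 15 dB of that excess.
Gain reduction = 36 − 15 = 21 dB.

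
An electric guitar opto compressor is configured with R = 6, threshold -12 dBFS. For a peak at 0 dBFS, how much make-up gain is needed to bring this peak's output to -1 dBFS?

The peak compresses to -12 + 12/6 = -10 dBFS.
To reach -1 dBFS requires -1 − (-10) = 9 dB of make-up.

9 dB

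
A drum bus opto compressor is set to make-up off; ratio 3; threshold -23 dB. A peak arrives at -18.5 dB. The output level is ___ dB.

The input is 4.5 dB above the -23 dB threshold.
At 3:1 the overshoot is divided by 3, leaving 1.5 dB above threshold.
Output = -23 + 1.5 = -21.5 dB.

-21.5 dB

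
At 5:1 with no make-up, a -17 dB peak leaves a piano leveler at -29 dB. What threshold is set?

-32 dB

Let T be the threshold. Output overshoot = (input overshoot)/R, so -29 − T = (-17 − T)/5.
5·(-29 − T) = -17 − T → 4·T = -145 − (-17) = -128.
T = -128/4 = -32 dB.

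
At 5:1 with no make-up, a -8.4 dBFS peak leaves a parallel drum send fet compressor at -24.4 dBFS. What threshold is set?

Gain reduction = -8.4 − (-24.4) = 16 dB; output overshoot = GR / (R − 1) = 16 / 4 = 4 dB.
Threshold = output − output overshoot = -24.4 − 4 = -28.4 dBFS.

-28.4 dBFS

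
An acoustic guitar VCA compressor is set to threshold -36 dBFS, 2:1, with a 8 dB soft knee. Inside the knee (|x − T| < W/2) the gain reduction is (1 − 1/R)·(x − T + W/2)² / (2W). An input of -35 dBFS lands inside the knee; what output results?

-35.78125 dBFS

x − T + W/2 = -35 − (-36) + 4 = 5.
GR = (1 − 1/2) × 5² / 16 = 0.5 × 25 / 16 = 0.78125 dB.
Output = -35 − 0.78125 = -35.78125 dBFS.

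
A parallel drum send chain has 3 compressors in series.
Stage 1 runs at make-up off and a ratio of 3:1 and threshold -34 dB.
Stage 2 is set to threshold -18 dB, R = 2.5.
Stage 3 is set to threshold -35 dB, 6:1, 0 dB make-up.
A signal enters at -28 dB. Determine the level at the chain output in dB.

-34.5 dB

Stage 1: 6 dB above -34 dB, reduced 3:1 to 2 dB above → -32 dB.
Stage 2: below threshold (-32 ≤ -18); passes unchanged; output -32 dB.
Stage 3: -32 dB is 3 dB over -35 dB; at 6:1 that becomes 0.5 dB over, giving -34.5 dB.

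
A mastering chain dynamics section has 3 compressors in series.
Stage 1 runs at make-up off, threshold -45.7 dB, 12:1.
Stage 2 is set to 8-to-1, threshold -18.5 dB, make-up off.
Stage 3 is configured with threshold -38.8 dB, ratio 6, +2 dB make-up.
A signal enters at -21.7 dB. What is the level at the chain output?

-41.7 dB

Stage 1: -21.7 dB is 24 dB over -45.7 dB; at 12:1 that becomes 2 dB over, giving -43.7 dB.
Stage 2: below threshold (-43.7 ≤ -18.5); passes unchanged; output -43.7 dB.
Stage 3: -43.7 dB is at or below the -38.8 dB threshold — no compression; make-up brings it to -41.7 dB.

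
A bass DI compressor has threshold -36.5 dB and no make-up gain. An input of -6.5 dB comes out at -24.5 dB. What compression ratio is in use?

2.5:1

Input overshoot = -6.5 − (-36.5) = 30 dB; output overshoot = -24.5 − (-36.5) = 12 dB.
Ratio = 30 / 12 = 2.5.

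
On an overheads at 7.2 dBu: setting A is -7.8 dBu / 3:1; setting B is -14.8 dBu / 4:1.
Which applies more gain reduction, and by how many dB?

A: GR = 15 − 15/3 = 10 dB.
B: GR = 22 − 22/4 = 16.5 dB.
Difference: 6.5 dB in favour of B.

B, by 6.5 dB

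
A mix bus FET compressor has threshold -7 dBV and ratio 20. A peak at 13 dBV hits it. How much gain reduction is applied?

19 dB

13 dBV exceeds the threshold by 20 dB.
At 20:1, output sits 20/20 = 1 dB above threshold.
Gain reduction = 20 − 1 = 19 dB.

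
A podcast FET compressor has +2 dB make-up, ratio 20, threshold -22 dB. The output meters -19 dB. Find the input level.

Stripping the +2 dB make-up gives -21 dB at the gain stage.
The compressed level sits -21 − (-22) = 1 dB over threshold.
Before 20:1 compression the overshoot was 1 × 20 = 20 dB, so input = -22 + 20 = -2 dB.

-2 dB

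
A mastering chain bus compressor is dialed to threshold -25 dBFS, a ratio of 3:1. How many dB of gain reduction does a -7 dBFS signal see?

-7 dBFS exceeds the threshold by 18 dB.
After 3:1 compression the overshoot becomes 18/3 = 6 dB.
GR = overshoot in − overshoot out = 18 − 6 = 12 dB.

12 dB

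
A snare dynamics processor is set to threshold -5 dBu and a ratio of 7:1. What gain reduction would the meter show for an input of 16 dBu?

18 dB

Overshoot = 16 − (-5) = 21 dB.
At 7:1, output sits 21/7 = 3 dB above threshold.
Gain reduction = 21 − 3 = 18 dB.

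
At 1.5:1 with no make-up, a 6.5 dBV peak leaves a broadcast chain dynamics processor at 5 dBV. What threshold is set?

2 dBV

Gain reduction = 6.5 − 5 = 1.5 dB; output overshoot = GR / (R − 1) = 1.5 / 0.5 = 3 dB.
Threshold = output − output overshoot = 5 − 3 = 2 dBV.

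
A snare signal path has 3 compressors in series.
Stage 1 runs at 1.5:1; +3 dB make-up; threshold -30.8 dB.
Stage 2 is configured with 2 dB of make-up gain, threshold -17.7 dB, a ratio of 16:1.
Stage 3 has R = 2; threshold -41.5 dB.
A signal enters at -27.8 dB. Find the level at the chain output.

-32.65 dB

Stage 1: 3 dB above -30.8 dB, reduced 1.5:1 to 2 dB above → -28.8 dB; +3 dB make-up → -25.8 dB.
Stage 2: -25.8 dB ≤ -17.7 dB, so stage 2 doesn't engage; make-up brings it to -23.8 dB.
Stage 3: overshoot 17.7 dB → 17.7/2 = 8.85 dB → -32.65 dB.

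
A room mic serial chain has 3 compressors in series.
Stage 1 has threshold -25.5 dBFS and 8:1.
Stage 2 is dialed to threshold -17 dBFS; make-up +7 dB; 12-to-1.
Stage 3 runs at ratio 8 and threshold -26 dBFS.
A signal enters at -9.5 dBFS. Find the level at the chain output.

-24.8125 dBFS

Stage 1: 16 dB above -25.5 dBFS, reduced 8:1 to 2 dB above → -23.5 dBFS.
Stage 2: -23.5 dBFS is at or below the -17 dBFS threshold — no compression; make-up brings it to -16.5 dBFS.
Stage 3: 9.5 dB above -26 dBFS, reduced 8:1 to 1.1875 dB above → -24.8125 dBFS.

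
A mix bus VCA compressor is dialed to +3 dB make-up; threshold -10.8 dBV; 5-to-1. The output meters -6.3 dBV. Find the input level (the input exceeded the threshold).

Remove make-up: -6.3 − 3 = -9.3 dBV.
Post-compression overshoot = -9.3 − (-10.8) = 1.5 dB.
Input overshoot = R × output overshoot = 7.5 dB → input = -10.8 + 7.5 = -3.3 dBV.

-3.3 dBV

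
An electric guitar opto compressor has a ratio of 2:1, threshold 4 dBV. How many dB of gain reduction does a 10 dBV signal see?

3 dB

10 dBV exceeds the threshold by 6 dB.
At 2:1, output sits 6/2 = 3 dB above threshold.
Gain reduction = 6 − 3 = 3 dB.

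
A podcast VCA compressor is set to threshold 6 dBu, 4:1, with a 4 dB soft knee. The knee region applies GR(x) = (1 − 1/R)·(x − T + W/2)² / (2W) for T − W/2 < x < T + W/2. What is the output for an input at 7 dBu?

6.15625 dBu

x − T + W/2 = 7 − 6 + 2 = 3.
GR = (1 − 1/4) × 3² / 8 = 0.75 × 9 / 8 = 0.84375 dB.
Output = 7 − 0.84375 = 6.15625 dBu.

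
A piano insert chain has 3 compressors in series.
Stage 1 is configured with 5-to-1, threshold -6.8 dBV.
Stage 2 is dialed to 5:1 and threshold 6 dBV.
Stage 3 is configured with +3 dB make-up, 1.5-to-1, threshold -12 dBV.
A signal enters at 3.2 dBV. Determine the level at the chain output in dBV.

-4.2 dBV

Stage 1: 3.2 dBV is 10 dB over -6.8 dBV; at 5:1 that becomes 2 dB over, giving -4.8 dBV.
Stage 2: -4.8 dBV is at or below the 6 dBV threshold — no compression; output -4.8 dBV.
Stage 3: overshoot 7.2 dB → 7.2/1.5 = 4.8 dB → -7.2 dBV; +3 dB make-up → -4.2 dBV.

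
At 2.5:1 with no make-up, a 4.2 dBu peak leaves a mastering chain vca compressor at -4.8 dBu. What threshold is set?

Let T be the threshold. Output overshoot = (input overshoot)/R, so -4.8 − T = (4.2 − T)/2.5.
2.5·(-4.8 − T) = 4.2 − T → 1.5·T = -12 − 4.2 = -16.2.
T = -16.2/1.5 = -10.8 dBu.

-10.8 dBu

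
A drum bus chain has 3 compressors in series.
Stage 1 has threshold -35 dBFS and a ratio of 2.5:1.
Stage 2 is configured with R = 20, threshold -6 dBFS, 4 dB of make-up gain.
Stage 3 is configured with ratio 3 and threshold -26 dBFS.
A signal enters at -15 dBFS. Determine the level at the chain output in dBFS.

Stage 1: 20 dB above -35 dBFS, reduced 2.5:1 to 8 dB above → -27 dBFS.
Stage 2: below threshold (-27 ≤ -6); passes unchanged; make-up brings it to -23 dBFS.
Stage 3: -23 dBFS is 3 dB over -26 dBFS; at 3:1 that becomes 1 dB over, giving -25 dBFS.

-25 dBFS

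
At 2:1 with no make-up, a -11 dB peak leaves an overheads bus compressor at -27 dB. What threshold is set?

-43 dB

Let T be the threshold. Output overshoot = (input overshoot)/R, so -27 − T = (-11 − T)/2.
2·(-27 − T) = -11 − T → 1·T = -54 − (-11) = -43.
T = -43/1 = -43 dB.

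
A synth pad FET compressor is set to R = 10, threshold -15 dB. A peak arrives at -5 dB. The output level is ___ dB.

-14 dB

The input is 10 dB above the -15 dB threshold.
At 10:1 the overshoot is divided by 10, leaving 1 dB above threshold.
Output = -15 + 1 = -14 dB.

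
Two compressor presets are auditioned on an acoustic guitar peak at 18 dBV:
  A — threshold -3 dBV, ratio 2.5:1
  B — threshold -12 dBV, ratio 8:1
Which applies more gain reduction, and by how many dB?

A: 21 dB over, compressed to 8.4 dB over, so 12.6 dB of GR.
B: 30 dB over, compressed to 3.75 dB over, so 26.25 dB of GR.
B reduces 13.65 dB more.

B, by 13.65 dB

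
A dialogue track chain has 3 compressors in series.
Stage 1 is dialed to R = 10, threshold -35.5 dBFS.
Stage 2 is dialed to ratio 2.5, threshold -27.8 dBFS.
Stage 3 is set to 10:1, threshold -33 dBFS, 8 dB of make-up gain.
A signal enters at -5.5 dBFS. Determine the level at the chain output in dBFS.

Stage 1: 30 dB above -35.5 dBFS, reduced 10:1 to 3 dB above → -32.5 dBFS.
Stage 2: below threshold (-32.5 ≤ -27.8); passes unchanged; output -32.5 dBFS.
Stage 3: 0.5 dB above -33 dBFS, reduced 10:1 to 0.05 dB above → -32.95 dBFS; +8 dB make-up → -24.95 dBFS.

-24.95 dBFS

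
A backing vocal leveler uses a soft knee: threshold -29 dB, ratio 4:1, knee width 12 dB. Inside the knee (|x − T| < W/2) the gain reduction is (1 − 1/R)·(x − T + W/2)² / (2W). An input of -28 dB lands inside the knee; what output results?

-29.53125 dB

x − T + W/2 = -28 − (-29) + 6 = 7.
GR = (1 − 1/4) × 7² / 24 = 0.75 × 49 / 24 = 1.53125 dB.
Output = -28 − 1.53125 = -29.53125 dB.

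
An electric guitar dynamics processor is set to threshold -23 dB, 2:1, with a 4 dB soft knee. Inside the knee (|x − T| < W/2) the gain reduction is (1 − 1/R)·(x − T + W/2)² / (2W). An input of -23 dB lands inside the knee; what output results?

-23.25 dB

x − T + W/2 = -23 − (-23) + 2 = 2.
GR = (1 − 1/2) × 2² / 8 = 0.5 × 4 / 8 = 0.25 dB.
Output = -23 − 0.25 = -23.25 dB.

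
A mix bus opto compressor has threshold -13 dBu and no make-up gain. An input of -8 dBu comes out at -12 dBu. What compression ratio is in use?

Input overshoot = -8 − (-13) = 5 dB; output overshoot = -12 − (-13) = 1 dB.
Ratio = 5 / 1 = 5.

5:1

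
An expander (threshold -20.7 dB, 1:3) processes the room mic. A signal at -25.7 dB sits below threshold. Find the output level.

The input is 5 dB below the -20.7 dB threshold.
A 1:3 expander multiplies undershoot by 3: 5 × 3 = 15 dB below threshold.
Output = -20.7 − 15 = -35.7 dB.

-35.7 dB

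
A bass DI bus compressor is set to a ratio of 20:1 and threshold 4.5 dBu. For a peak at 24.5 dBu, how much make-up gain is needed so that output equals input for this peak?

19 dB

Overshoot 20 dB → 20/20 = 1 dB after compression, so the compressed level is 4.5 + 1 = 5.5 dBu.
Make-up = target − compressed = 24.5 − 5.5 = 19 dB.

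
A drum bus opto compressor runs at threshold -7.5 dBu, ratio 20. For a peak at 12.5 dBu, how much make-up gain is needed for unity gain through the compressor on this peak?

19 dB

Overshoot 20 dB → 20/20 = 1 dB after compression, so the compressed level is -7.5 + 1 = -6.5 dBu.
Make-up = target − compressed = 12.5 − (-6.5) = 19 dB.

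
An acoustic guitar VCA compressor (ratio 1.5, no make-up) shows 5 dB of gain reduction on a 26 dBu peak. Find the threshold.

Let T be the threshold. Output overshoot = (input overshoot)/R, so 21 − T = (26 − T)/1.5.
1.5·(21 − T) = 26 − T → 0.5·T = 31.5 − 26 = 5.5.
T = 5.5/0.5 = 11 dBu.

11 dBu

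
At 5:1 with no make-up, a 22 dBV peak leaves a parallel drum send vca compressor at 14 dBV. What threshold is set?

12 dBV

Input is 10 dB above T (since output overshoot × R = input overshoot: (14 − T)·5 = 22 − T gives T = 12 dBV).
Check: 12 + (22 − 12)/5 = 12 + 2 = 14 dBV. ✓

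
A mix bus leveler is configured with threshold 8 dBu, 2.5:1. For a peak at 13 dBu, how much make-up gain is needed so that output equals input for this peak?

3 dB

Without make-up, output = threshold + overshoot/2.5 = 8 + 2 = 10 dBu.
Gap to target: 3 dB.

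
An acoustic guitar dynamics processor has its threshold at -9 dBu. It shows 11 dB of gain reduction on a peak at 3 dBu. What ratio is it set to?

Input overshoot = 3 − (-9) = 12 dB.
Output overshoot = 12 − 11 = 1 dB.
Ratio = input overshoot / output overshoot = 12 / 1 = 12.

12:1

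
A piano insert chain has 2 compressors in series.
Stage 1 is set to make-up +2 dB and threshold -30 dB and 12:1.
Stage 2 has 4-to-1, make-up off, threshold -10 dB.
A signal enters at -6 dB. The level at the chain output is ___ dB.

-26 dB

Stage 1: -6 dB is 24 dB over -30 dB; at 12:1 that becomes 2 dB over, giving -28 dB; +2 dB make-up → -26 dB.
Stage 2: -26 dB is at or below the -10 dB threshold — no compression; output -26 dB.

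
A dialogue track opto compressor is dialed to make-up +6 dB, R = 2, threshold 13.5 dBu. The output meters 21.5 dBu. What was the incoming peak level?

Stripping the +6 dB make-up gives 15.5 dBu at the gain stage.
That's 2 dB above the 13.5 dBu threshold.
Input overshoot = R × output overshoot = 4 dB → input = 13.5 + 4 = 17.5 dBu.

17.5 dBu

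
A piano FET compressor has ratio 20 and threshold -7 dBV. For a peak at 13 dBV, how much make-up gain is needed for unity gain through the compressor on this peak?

Overshoot 20 dB → 20/20 = 1 dB after compression, so the compressed level is -7 + 1 = -6 dBV.
Make-up = target − compressed = 13 − (-6) = 19 dB.

19 dB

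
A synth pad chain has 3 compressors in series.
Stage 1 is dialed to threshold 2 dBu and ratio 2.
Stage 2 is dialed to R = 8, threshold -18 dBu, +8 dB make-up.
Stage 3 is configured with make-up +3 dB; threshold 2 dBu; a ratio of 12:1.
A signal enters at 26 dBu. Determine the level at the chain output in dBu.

Stage 1: 24 dB above 2 dBu, reduced 2:1 to 12 dB above → 14 dBu.
Stage 2: 14 dBu is 32 dB over -18 dBu; at 8:1 that becomes 4 dB over, giving -14 dBu; +8 dB make-up → -6 dBu.
Stage 3: -6 dBu is at or below the 2 dBu threshold — no compression; make-up brings it to -3 dBu.

-3 dBu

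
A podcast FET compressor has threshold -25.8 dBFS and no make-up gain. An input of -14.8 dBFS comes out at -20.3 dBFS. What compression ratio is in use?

2:1

Input overshoot = -14.8 − (-25.8) = 11 dB; output overshoot = -20.3 − (-25.8) = 5.5 dB.
Ratio = 11 / 5.5 = 2.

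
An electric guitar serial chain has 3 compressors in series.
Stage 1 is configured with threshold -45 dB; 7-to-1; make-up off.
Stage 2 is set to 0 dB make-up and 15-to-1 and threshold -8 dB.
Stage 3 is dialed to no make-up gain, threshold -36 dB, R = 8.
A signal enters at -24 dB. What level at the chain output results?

Stage 1: -24 dB is 21 dB over -45 dB; at 7:1 that becomes 3 dB over, giving -42 dB.
Stage 2: below threshold (-42 ≤ -8); passes unchanged; output -42 dB.
Stage 3: below threshold (-42 ≤ -36); passes unchanged; output -42 dB.

-42 dB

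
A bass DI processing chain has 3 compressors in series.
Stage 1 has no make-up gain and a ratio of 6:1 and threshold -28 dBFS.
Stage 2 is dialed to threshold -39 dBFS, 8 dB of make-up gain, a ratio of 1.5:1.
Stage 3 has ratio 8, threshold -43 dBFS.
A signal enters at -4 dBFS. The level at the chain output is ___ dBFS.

-40.25 dBFS

Stage 1: 24 dB above -28 dBFS, reduced 6:1 to 4 dB above → -24 dBFS.
Stage 2: 15 dB above -39 dBFS, reduced 1.5:1 to 10 dB above → -29 dBFS; +8 dB make-up → -21 dBFS.
Stage 3: 22 dB above -43 dBFS, reduced 8:1 to 2.75 dB above → -40.25 dBFS.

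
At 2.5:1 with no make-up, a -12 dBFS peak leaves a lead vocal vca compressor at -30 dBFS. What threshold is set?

-42 dBFS

Input is 30 dB above T (since output overshoot × R = input overshoot: (-30 − T)·2.5 = -12 − T gives T = -42 dBFS).
Check: -42 + (-12 − (-42))/2.5 = -42 + 12 = -30 dBFS. ✓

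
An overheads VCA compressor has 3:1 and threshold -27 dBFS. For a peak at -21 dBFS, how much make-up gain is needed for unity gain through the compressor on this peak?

Without make-up, output = threshold + overshoot/3 = -27 + 2 = -25 dBFS.
Gap to target: 4 dB.

4 dB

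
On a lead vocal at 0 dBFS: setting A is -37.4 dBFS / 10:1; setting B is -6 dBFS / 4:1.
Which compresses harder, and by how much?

A, by 29.16 dB

A: 37.4 dB over, compressed to 3.74 dB over, so 33.66 dB of GR.
B: 6 dB over, compressed to 1.5 dB over, so 4.5 dB of GR.
A applies 29.16 dB more gain reduction.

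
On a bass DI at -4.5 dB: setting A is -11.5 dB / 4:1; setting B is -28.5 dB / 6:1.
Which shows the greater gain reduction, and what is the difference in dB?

A: GR = 7 − 7/4 = 5.25 dB.
B: GR = 24 − 24/6 = 20 dB.
B applies 14.75 dB more gain reduction.

B, by 14.75 dB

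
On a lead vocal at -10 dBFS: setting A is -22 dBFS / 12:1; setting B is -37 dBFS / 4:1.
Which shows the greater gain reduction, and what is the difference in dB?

B, by 9.25 dB

A: GR = 12 − 12/12 = 11 dB.
B: GR = 27 − 27/4 = 20.25 dB.
Difference: 9.25 dB in favour of B.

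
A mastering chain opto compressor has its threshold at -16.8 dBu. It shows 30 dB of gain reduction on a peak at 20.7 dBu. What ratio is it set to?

Input overshoot = 20.7 − (-16.8) = 37.5 dB.
Output overshoot = 37.5 − 30 = 7.5 dB.
Ratio = input overshoot / output overshoot = 37.5 / 7.5 = 5.

5:1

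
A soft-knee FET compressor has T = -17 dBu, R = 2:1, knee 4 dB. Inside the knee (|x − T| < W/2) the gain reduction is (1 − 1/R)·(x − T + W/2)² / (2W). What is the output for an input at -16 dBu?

x − T + W/2 = -16 − (-17) + 2 = 3.
GR = (1 − 1/2) × 3² / 8 = 0.5 × 9 / 8 = 0.5625 dB.
Output = -16 − 0.5625 = -16.5625 dBu.

-16.5625 dBu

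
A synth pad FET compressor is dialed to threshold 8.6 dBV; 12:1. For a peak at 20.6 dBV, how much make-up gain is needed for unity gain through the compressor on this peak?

11 dB

Without make-up, output = threshold + overshoot/12 = 8.6 + 1 = 9.6 dBV.
Gap to target: 11 dB.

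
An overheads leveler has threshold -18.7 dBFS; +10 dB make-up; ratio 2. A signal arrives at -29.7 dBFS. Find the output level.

-19.7 dBFS

-29.7 dBFS is 11 dB below the -18.7 dBFS threshold, so no gain reduction is applied.
Make-up gain adds 10 dB: -29.7 + 10 = -19.7 dBFS.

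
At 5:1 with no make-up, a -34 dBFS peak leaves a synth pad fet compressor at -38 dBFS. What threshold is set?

-39 dBFS

Let T be the threshold. Output overshoot = (input overshoot)/R, so -38 − T = (-34 − T)/5.
5·(-38 − T) = -34 − T → 4·T = -190 − (-34) = -156.
T = -156/4 = -39 dBFS.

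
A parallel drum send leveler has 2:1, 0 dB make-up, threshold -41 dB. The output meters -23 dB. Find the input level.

-5 dB

Post-compression overshoot = -23 − (-41) = 18 dB.
Undo the ratio: input overshoot = 18 × 2 = 36 dB, giving input = -5 dB.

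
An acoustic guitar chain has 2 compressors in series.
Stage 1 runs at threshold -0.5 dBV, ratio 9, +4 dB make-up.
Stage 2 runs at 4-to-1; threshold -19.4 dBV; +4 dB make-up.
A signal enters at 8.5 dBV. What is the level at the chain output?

Stage 1: 9 dB above -0.5 dBV, reduced 9:1 to 1 dB above → 0.5 dBV; +4 dB make-up → 4.5 dBV.
Stage 2: overshoot 23.9 dB → 23.9/4 = 5.975 dB → -13.425 dBV; +4 dB make-up → -9.425 dBV.

-9.425 dBV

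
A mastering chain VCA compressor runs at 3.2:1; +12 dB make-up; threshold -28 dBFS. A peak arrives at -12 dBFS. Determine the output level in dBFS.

-12 dBFS sits 16 dB over threshold.
3.2:1 compression reduces that to 16/3.2 = 5 dB over.
So the level is -28 + 5 = -23 dBFS; make-up adds 12 dB, giving -11 dBFS.

-11 dBFS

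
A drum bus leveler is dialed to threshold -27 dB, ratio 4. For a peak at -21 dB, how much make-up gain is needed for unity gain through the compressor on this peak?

4.5 dB

The peak compresses to -27 + 6/4 = -25.5 dB.
To reach -21 dB requires -21 − (-25.5) = 4.5 dB of make-up.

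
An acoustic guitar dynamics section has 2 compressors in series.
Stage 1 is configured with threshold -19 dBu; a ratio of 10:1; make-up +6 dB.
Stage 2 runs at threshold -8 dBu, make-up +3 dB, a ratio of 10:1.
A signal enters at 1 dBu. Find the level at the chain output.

-8 dBu

Stage 1: overshoot 20 dB → 20/10 = 2 dB → -17 dBu; +6 dB make-up → -11 dBu.
Stage 2: -11 dBu is at or below the -8 dBu threshold — no compression; make-up brings it to -8 dBu.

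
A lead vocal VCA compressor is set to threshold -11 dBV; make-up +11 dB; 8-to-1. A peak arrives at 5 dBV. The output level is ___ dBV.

2 dBV

5 dBV sits 16 dB over threshold.
8:1 compression reduces that to 16/8 = 2 dB over.
So the level is -11 + 2 = -9 dBV; make-up adds 11 dB, giving 2 dBV.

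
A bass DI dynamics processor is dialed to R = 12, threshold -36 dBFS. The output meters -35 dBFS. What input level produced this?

-24 dBFS

The compressed level sits -35 − (-36) = 1 dB over threshold.
Before 12:1 compression the overshoot was 1 × 12 = 12 dB, so input = -36 + 12 = -24 dBFS.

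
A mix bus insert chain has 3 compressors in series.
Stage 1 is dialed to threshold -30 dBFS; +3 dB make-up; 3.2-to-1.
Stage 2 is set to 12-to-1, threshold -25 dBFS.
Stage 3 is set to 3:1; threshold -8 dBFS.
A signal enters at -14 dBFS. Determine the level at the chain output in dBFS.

-24.75 dBFS

Stage 1: overshoot 16 dB → 16/3.2 = 5 dB → -25 dBFS; +3 dB make-up → -22 dBFS.
Stage 2: 3 dB above -25 dBFS, reduced 12:1 to 0.25 dB above → -24.75 dBFS.
Stage 3: below threshold (-24.75 ≤ -8); passes unchanged; output -24.75 dBFS.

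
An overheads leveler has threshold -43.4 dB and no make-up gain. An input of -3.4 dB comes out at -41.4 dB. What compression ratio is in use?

20:1

Input overshoot = -3.4 − (-43.4) = 40 dB; output overshoot = -41.4 − (-43.4) = 2 dB.
Ratio = 40 / 2 = 20.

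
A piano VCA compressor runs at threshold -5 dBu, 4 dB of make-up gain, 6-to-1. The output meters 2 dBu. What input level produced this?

13 dBu

Stripping the +4 dB make-up gives -2 dBu at the gain stage.
Post-compression overshoot = -2 − (-5) = 3 dB.
Input overshoot = R × output overshoot = 18 dB → input = -5 + 18 = 13 dBu.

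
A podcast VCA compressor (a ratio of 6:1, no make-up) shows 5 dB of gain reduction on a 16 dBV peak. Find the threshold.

10 dBV

Gain reduction = 16 − 11 = 5 dB; output overshoot = GR / (R − 1) = 5 / 5 = 1 dB.
Threshold = output − output overshoot = 11 − 1 = 10 dBV.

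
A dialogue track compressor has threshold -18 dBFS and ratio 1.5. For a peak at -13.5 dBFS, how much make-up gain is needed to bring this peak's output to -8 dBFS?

Without make-up, output = threshold + overshoot/1.5 = -18 + 3 = -15 dBFS.
Gap to target: 7 dB.

7 dB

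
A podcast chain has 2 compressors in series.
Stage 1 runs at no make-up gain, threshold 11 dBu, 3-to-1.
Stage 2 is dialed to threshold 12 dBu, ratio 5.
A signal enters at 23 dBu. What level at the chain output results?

Stage 1: 23 dBu is 12 dB over 11 dBu; at 3:1 that becomes 4 dB over, giving 15 dBu.
Stage 2: overshoot 3 dB → 3/5 = 0.6 dB → 12.6 dBu.

12.6 dBu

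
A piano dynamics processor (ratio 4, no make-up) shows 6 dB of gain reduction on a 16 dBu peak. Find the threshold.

Input is 8 dB above T (since output overshoot × R = input overshoot: (10 − T)·4 = 16 − T gives T = 8 dBu).
Check: 8 + (16 − 8)/4 = 8 + 2 = 10 dBu. ✓

8 dBu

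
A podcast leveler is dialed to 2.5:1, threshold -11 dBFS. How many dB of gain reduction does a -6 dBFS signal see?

3 dB

Overshoot = -6 − (-11) = 5 dB.
A 2.5:1 ratio leaves 2 dB of that excess.
So the signal is attenuated by 5 − 2 = 3 dB.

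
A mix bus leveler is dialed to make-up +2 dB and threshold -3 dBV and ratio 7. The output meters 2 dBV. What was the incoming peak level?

18 dBV

Stripping the +2 dB make-up gives 0 dBV at the gain stage.
That's 3 dB above the -3 dBV threshold.
Input overshoot = R × output overshoot = 21 dB → input = -3 + 21 = 18 dBV.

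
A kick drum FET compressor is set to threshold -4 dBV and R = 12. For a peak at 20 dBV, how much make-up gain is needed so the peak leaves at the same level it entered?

Without make-up, output = threshold + overshoot/12 = -4 + 2 = -2 dBV.
Gap to target: 22 dB.

22 dB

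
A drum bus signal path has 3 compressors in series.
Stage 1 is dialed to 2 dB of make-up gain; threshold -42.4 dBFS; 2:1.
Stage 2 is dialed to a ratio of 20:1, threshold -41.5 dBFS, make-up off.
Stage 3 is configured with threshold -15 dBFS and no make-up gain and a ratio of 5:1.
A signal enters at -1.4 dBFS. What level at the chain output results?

-40.42 dBFS

Stage 1: -1.4 dBFS is 41 dB over -42.4 dBFS; at 2:1 that becomes 20.5 dB over, giving -21.9 dBFS; +2 dB make-up → -19.9 dBFS.
Stage 2: -19.9 dBFS is 21.6 dB over -41.5 dBFS; at 20:1 that becomes 1.08 dB over, giving -40.42 dBFS.
Stage 3: below threshold (-40.42 ≤ -15); passes unchanged; output -40.42 dBFS.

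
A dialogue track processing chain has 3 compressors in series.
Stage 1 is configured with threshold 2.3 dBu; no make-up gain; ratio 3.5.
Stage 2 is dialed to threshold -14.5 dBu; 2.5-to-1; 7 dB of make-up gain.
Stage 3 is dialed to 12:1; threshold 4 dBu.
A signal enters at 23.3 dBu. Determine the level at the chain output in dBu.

1.62 dBu

Stage 1: 23.3 dBu is 21 dB over 2.3 dBu; at 3.5:1 that becomes 6 dB over, giving 8.3 dBu.
Stage 2: 22.8 dB above -14.5 dBu, reduced 2.5:1 to 9.12 dB above → -5.38 dBu; +7 dB make-up → 1.62 dBu.
Stage 3: 1.62 dBu is at or below the 4 dBu threshold — no compression; output 1.62 dBu.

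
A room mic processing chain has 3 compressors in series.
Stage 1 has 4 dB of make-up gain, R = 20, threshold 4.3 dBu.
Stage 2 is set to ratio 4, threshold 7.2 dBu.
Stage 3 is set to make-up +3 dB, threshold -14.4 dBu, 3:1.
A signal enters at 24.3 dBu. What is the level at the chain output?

-4.025 dBu

Stage 1: 20 dB above 4.3 dBu, reduced 20:1 to 1 dB above → 5.3 dBu; +4 dB make-up → 9.3 dBu.
Stage 2: overshoot 2.1 dB → 2.1/4 = 0.525 dB → 7.725 dBu.
Stage 3: overshoot 22.125 dB → 22.125/3 = 7.375 dB → -7.025 dBu; +3 dB make-up → -4.025 dBu.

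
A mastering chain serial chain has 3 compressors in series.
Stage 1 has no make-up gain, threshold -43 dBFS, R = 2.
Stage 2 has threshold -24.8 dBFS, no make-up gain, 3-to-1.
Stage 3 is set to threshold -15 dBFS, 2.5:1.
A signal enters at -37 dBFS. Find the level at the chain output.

Stage 1: overshoot 6 dB → 6/2 = 3 dB → -40 dBFS.
Stage 2: -40 dBFS ≤ -24.8 dBFS, so stage 2 doesn't engage; output -40 dBFS.
Stage 3: below threshold (-40 ≤ -15); passes unchanged; output -40 dBFS.

-40 dBFS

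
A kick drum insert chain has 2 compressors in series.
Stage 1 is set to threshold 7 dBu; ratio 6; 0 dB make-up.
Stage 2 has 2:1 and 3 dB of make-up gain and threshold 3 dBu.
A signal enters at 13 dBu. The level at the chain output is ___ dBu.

8.5 dBu

Stage 1: 13 dBu is 6 dB over 7 dBu; at 6:1 that becomes 1 dB over, giving 8 dBu.
Stage 2: overshoot 5 dB → 5/2 = 2.5 dB → 5.5 dBu; +3 dB make-up → 8.5 dBu.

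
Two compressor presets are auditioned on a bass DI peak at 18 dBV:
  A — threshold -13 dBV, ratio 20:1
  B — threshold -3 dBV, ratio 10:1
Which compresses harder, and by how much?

A, by 10.55 dB

A: GR = 31 − 31/20 = 29.45 dB.
B: GR = 21 − 21/10 = 18.9 dB.
A reduces 10.55 dB more.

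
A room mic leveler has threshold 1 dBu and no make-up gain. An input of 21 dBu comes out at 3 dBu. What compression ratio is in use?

10:1

Input overshoot = 21 − 1 = 20 dB; output overshoot = 3 − 1 = 2 dB.
Ratio = 20 / 2 = 10.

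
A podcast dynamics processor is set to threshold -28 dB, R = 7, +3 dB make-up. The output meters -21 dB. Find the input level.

0 dB

Remove make-up: -21 − 3 = -24 dB.
Post-compression overshoot = -24 − (-28) = 4 dB.
Before 7:1 compression the overshoot was 4 × 7 = 28 dB, so input = -28 + 28 = 0 dB.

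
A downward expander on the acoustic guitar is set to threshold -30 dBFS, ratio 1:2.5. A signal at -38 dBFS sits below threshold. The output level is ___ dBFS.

-50 dBFS

The input is 8 dB below the -30 dBFS threshold.
A 1:2.5 expander multiplies undershoot by 2.5: 8 × 2.5 = 20 dB below threshold.
Output = -30 − 20 = -50 dBFS.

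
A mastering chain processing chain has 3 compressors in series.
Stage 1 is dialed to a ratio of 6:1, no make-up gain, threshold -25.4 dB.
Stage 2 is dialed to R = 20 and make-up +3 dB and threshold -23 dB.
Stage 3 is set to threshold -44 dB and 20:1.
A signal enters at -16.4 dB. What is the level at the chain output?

-42.845 dB

Stage 1: 9 dB above -25.4 dB, reduced 6:1 to 1.5 dB above → -23.9 dB.
Stage 2: -23.9 dB ≤ -23 dB, so stage 2 doesn't engage; make-up brings it to -20.9 dB.
Stage 3: -20.9 dB is 23.1 dB over -44 dB; at 20:1 that becomes 1.155 dB over, giving -42.845 dB.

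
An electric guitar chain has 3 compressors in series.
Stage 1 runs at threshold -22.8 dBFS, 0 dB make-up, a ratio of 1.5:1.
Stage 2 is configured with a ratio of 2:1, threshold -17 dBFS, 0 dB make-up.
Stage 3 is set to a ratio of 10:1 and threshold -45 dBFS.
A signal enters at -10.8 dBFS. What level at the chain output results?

-42.09 dBFS

Stage 1: -10.8 dBFS is 12 dB over -22.8 dBFS; at 1.5:1 that becomes 8 dB over, giving -14.8 dBFS.
Stage 2: -14.8 dBFS is 2.2 dB over -17 dBFS; at 2:1 that becomes 1.1 dB over, giving -15.9 dBFS.
Stage 3: -15.9 dBFS is 29.1 dB over -45 dBFS; at 10:1 that becomes 2.91 dB over, giving -42.09 dBFS.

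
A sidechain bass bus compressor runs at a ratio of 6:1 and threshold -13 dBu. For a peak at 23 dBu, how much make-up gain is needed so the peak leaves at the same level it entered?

30 dB

Without make-up, output = threshold + overshoot/6 = -13 + 6 = -7 dBu.
Gap to target: 30 dB.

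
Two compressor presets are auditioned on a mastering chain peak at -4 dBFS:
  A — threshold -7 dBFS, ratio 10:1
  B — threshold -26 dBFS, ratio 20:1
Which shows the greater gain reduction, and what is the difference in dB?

A: GR = 3 − 3/10 = 2.7 dB.
B: GR = 22 − 22/20 = 20.9 dB.
Difference: 18.2 dB in favour of B.

B, by 18.2 dB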